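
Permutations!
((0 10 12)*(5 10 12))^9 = ((0 12)(5 10))^9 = (0 12)(5 10)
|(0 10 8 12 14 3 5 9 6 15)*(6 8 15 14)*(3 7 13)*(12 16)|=30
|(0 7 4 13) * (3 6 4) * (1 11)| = |(0 7 3 6 4 13)(1 11)| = 6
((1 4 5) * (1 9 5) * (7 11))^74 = (11)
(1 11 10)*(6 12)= (1 11 10)(6 12)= [0, 11, 2, 3, 4, 5, 12, 7, 8, 9, 1, 10, 6]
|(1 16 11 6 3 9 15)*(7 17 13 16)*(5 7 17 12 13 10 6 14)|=|(1 17 10 6 3 9 15)(5 7 12 13 16 11 14)|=7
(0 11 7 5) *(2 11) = (0 2 11 7 5) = [2, 1, 11, 3, 4, 0, 6, 5, 8, 9, 10, 7]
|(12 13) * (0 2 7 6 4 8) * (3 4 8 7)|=14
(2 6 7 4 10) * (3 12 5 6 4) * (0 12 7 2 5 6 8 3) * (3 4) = (0 12 6 2 3 7)(4 10 5 8) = [12, 1, 3, 7, 10, 8, 2, 0, 4, 9, 5, 11, 6]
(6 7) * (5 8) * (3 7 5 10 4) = [0, 1, 2, 7, 3, 8, 5, 6, 10, 9, 4] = (3 7 6 5 8 10 4)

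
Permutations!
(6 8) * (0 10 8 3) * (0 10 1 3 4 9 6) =[1, 3, 2, 10, 9, 5, 4, 7, 0, 6, 8] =(0 1 3 10 8)(4 9 6)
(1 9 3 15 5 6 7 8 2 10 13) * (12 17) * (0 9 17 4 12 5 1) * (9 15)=(0 15 1 17 5 6 7 8 2 10 13)(3 9)(4 12)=[15, 17, 10, 9, 12, 6, 7, 8, 2, 3, 13, 11, 4, 0, 14, 1, 16, 5]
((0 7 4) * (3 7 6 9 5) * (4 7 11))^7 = (11)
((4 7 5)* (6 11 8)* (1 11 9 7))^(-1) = (1 4 5 7 9 6 8 11)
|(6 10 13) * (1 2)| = 6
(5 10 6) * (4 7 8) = [0, 1, 2, 3, 7, 10, 5, 8, 4, 9, 6] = (4 7 8)(5 10 6)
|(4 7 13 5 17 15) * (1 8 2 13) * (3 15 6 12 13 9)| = 40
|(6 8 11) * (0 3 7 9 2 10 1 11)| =10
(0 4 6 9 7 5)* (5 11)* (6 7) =[4, 1, 2, 3, 7, 0, 9, 11, 8, 6, 10, 5] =(0 4 7 11 5)(6 9)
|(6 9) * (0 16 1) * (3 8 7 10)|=|(0 16 1)(3 8 7 10)(6 9)|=12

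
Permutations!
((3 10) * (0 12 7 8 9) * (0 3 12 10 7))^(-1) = ((0 10 12)(3 7 8 9))^(-1) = (0 12 10)(3 9 8 7)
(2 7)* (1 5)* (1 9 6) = (1 5 9 6)(2 7) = [0, 5, 7, 3, 4, 9, 1, 2, 8, 6]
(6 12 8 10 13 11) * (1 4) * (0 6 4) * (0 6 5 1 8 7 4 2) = (0 5 1 6 12 7 4 8 10 13 11 2) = [5, 6, 0, 3, 8, 1, 12, 4, 10, 9, 13, 2, 7, 11]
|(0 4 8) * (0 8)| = 2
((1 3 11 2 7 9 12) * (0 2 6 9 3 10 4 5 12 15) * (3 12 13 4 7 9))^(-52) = (15)(3 6 11)(4 13 5) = ((0 2 9 15)(1 10 7 12)(3 11 6)(4 5 13))^(-52)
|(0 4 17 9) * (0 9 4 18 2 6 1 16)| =6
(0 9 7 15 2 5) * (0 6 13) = [9, 1, 5, 3, 4, 6, 13, 15, 8, 7, 10, 11, 12, 0, 14, 2] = (0 9 7 15 2 5 6 13)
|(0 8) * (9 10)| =2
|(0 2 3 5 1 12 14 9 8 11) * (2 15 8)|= |(0 15 8 11)(1 12 14 9 2 3 5)|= 28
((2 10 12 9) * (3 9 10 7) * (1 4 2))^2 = ((1 4 2 7 3 9)(10 12))^2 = (12)(1 2 3)(4 7 9)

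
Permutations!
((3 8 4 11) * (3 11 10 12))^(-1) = ((3 8 4 10 12))^(-1) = (3 12 10 4 8)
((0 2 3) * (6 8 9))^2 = ((0 2 3)(6 8 9))^2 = (0 3 2)(6 9 8)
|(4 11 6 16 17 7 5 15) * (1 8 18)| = 24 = |(1 8 18)(4 11 6 16 17 7 5 15)|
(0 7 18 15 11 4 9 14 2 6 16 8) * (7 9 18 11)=(0 9 14 2 6 16 8)(4 18 15 7 11)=[9, 1, 6, 3, 18, 5, 16, 11, 0, 14, 10, 4, 12, 13, 2, 7, 8, 17, 15]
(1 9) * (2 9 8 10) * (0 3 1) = (0 3 1 8 10 2 9) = [3, 8, 9, 1, 4, 5, 6, 7, 10, 0, 2]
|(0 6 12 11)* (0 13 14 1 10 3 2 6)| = 9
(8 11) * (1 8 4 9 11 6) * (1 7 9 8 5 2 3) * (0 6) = (0 6 7 9 11 4 8)(1 5 2 3) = [6, 5, 3, 1, 8, 2, 7, 9, 0, 11, 10, 4]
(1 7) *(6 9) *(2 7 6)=(1 6 9 2 7)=[0, 6, 7, 3, 4, 5, 9, 1, 8, 2]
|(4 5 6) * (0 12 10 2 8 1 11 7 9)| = |(0 12 10 2 8 1 11 7 9)(4 5 6)| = 9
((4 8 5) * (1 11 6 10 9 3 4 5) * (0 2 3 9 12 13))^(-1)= (0 13 12 10 6 11 1 8 4 3 2)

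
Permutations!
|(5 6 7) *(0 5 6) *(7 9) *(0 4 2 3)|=|(0 5 4 2 3)(6 9 7)|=15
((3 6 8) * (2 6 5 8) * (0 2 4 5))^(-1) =(0 3 8 5 4 6 2)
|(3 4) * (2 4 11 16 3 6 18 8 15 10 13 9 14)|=30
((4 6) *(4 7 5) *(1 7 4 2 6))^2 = ((1 7 5 2 6 4))^2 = (1 5 6)(2 4 7)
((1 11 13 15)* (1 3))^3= ((1 11 13 15 3))^3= (1 15 11 3 13)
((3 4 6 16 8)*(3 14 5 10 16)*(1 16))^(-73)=(1 10 5 14 8 16)(3 6 4)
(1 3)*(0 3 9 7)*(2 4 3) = (0 2 4 3 1 9 7) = [2, 9, 4, 1, 3, 5, 6, 0, 8, 7]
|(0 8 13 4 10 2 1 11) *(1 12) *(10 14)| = |(0 8 13 4 14 10 2 12 1 11)| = 10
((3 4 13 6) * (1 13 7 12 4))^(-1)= (1 3 6 13)(4 12 7)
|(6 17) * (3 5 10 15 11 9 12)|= 14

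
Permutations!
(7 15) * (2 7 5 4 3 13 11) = [0, 1, 7, 13, 3, 4, 6, 15, 8, 9, 10, 2, 12, 11, 14, 5] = (2 7 15 5 4 3 13 11)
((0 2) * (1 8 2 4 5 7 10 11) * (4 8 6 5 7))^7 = (11)(0 8 2)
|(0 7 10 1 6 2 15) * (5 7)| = 8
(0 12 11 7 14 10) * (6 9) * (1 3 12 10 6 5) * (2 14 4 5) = (0 10)(1 3 12 11 7 4 5)(2 14 6 9) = [10, 3, 14, 12, 5, 1, 9, 4, 8, 2, 0, 7, 11, 13, 6]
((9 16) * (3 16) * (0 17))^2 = (17)(3 9 16)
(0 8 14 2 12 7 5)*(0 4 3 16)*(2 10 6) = (0 8 14 10 6 2 12 7 5 4 3 16) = [8, 1, 12, 16, 3, 4, 2, 5, 14, 9, 6, 11, 7, 13, 10, 15, 0]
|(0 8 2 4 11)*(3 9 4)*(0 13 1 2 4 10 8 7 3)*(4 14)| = |(0 7 3 9 10 8 14 4 11 13 1 2)| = 12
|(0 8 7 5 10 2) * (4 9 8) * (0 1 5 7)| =4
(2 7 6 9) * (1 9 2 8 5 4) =(1 9 8 5 4)(2 7 6) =[0, 9, 7, 3, 1, 4, 2, 6, 5, 8]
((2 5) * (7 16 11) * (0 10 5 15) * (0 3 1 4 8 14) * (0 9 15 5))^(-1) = (0 10)(1 3 15 9 14 8 4)(2 5)(7 11 16)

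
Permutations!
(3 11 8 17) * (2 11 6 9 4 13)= (2 11 8 17 3 6 9 4 13)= [0, 1, 11, 6, 13, 5, 9, 7, 17, 4, 10, 8, 12, 2, 14, 15, 16, 3]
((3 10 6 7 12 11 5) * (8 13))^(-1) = ((3 10 6 7 12 11 5)(8 13))^(-1) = (3 5 11 12 7 6 10)(8 13)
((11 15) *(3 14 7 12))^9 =(3 14 7 12)(11 15) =((3 14 7 12)(11 15))^9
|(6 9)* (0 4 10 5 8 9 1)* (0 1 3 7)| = 9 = |(0 4 10 5 8 9 6 3 7)|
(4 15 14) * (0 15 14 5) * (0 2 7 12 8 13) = (0 15 5 2 7 12 8 13)(4 14) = [15, 1, 7, 3, 14, 2, 6, 12, 13, 9, 10, 11, 8, 0, 4, 5]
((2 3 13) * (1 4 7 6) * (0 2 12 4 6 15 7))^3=(0 13)(1 6)(2 12)(3 4)(7 15)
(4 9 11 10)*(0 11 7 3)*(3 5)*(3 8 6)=[11, 1, 2, 0, 9, 8, 3, 5, 6, 7, 4, 10]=(0 11 10 4 9 7 5 8 6 3)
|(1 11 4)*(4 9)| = |(1 11 9 4)| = 4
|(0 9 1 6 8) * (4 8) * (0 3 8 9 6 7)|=6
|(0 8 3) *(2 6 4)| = |(0 8 3)(2 6 4)| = 3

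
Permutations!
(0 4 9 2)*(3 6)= (0 4 9 2)(3 6)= [4, 1, 0, 6, 9, 5, 3, 7, 8, 2]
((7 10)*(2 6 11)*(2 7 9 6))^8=(6 10 11 9 7)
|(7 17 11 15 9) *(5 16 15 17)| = 10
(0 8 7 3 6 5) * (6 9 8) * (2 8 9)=(9)(0 6 5)(2 8 7 3)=[6, 1, 8, 2, 4, 0, 5, 3, 7, 9]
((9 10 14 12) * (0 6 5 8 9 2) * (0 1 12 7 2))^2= ((0 6 5 8 9 10 14 7 2 1 12))^2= (0 5 9 14 2 12 6 8 10 7 1)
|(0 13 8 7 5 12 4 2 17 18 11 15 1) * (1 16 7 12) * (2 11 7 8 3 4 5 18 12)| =26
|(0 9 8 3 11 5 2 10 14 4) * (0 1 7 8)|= |(0 9)(1 7 8 3 11 5 2 10 14 4)|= 10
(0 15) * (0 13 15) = [0, 1, 2, 3, 4, 5, 6, 7, 8, 9, 10, 11, 12, 15, 14, 13] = (13 15)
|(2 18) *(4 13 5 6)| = |(2 18)(4 13 5 6)| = 4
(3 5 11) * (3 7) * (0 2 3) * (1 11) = (0 2 3 5 1 11 7) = [2, 11, 3, 5, 4, 1, 6, 0, 8, 9, 10, 7]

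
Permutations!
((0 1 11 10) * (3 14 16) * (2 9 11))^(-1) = (0 10 11 9 2 1)(3 16 14) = ((0 1 2 9 11 10)(3 14 16))^(-1)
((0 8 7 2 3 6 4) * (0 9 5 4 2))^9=((0 8 7)(2 3 6)(4 9 5))^9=(9)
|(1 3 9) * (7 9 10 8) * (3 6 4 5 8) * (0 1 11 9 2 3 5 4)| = |(0 1 6)(2 3 10 5 8 7)(9 11)| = 6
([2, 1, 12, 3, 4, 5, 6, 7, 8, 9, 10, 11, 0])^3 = (12)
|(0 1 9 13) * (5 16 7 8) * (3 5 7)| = 12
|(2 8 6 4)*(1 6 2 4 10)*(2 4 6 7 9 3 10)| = |(1 7 9 3 10)(2 8 4 6)| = 20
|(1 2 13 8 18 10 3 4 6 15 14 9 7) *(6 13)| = 42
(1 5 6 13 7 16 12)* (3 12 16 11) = (16)(1 5 6 13 7 11 3 12) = [0, 5, 2, 12, 4, 6, 13, 11, 8, 9, 10, 3, 1, 7, 14, 15, 16]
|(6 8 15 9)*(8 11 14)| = |(6 11 14 8 15 9)| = 6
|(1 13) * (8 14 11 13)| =|(1 8 14 11 13)| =5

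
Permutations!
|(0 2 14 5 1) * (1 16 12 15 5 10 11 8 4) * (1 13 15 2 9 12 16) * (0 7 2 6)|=44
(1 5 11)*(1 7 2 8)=(1 5 11 7 2 8)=[0, 5, 8, 3, 4, 11, 6, 2, 1, 9, 10, 7]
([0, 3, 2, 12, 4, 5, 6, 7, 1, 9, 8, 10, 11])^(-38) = (1 10 12)(3 8 11)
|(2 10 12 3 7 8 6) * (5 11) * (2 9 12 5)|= 12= |(2 10 5 11)(3 7 8 6 9 12)|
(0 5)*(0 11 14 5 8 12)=[8, 1, 2, 3, 4, 11, 6, 7, 12, 9, 10, 14, 0, 13, 5]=(0 8 12)(5 11 14)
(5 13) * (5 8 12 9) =[0, 1, 2, 3, 4, 13, 6, 7, 12, 5, 10, 11, 9, 8] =(5 13 8 12 9)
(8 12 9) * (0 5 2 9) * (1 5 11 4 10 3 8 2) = (0 11 4 10 3 8 12)(1 5)(2 9) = [11, 5, 9, 8, 10, 1, 6, 7, 12, 2, 3, 4, 0]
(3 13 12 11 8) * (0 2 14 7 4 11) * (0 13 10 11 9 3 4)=(0 2 14 7)(3 10 11 8 4 9)(12 13)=[2, 1, 14, 10, 9, 5, 6, 0, 4, 3, 11, 8, 13, 12, 7]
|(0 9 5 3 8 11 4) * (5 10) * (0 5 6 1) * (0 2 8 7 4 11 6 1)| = 28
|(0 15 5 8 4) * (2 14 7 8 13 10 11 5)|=28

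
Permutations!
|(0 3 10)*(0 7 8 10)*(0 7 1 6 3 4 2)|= 6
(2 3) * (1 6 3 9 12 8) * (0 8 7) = (0 8 1 6 3 2 9 12 7) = [8, 6, 9, 2, 4, 5, 3, 0, 1, 12, 10, 11, 7]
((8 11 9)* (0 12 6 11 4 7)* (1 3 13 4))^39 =(0 1 12 3 6 13 11 4 9 7 8)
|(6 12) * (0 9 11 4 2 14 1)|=14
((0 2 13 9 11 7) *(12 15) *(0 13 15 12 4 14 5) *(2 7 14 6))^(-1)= (0 5 14 11 9 13 7)(2 6 4 15)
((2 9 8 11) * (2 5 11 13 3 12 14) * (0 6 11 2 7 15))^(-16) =((0 6 11 5 2 9 8 13 3 12 14 7 15))^(-16) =(0 14 13 2 6 7 3 9 11 15 12 8 5)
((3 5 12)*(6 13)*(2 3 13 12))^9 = (13)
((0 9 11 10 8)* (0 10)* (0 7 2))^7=(0 11 2 9 7)(8 10)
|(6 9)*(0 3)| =2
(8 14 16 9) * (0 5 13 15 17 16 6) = (0 5 13 15 17 16 9 8 14 6) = [5, 1, 2, 3, 4, 13, 0, 7, 14, 8, 10, 11, 12, 15, 6, 17, 9, 16]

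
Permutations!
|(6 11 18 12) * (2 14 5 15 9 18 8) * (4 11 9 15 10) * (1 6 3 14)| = 13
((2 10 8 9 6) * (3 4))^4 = (2 6 9 8 10)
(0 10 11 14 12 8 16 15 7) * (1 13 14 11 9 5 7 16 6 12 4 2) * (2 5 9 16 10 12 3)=(0 12 8 6 3 2 1 13 14 4 5 7)(10 16 15)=[12, 13, 1, 2, 5, 7, 3, 0, 6, 9, 16, 11, 8, 14, 4, 10, 15]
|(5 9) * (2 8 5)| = 4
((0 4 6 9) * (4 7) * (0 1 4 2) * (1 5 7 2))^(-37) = (0 2)(1 7 5 9 6 4)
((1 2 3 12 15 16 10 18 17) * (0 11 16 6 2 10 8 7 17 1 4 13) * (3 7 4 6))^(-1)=(0 13 4 8 16 11)(1 18 10)(2 6 17 7)(3 15 12)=((0 11 16 8 4 13)(1 10 18)(2 7 17 6)(3 12 15))^(-1)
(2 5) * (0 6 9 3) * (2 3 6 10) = (0 10 2 5 3)(6 9) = [10, 1, 5, 0, 4, 3, 9, 7, 8, 6, 2]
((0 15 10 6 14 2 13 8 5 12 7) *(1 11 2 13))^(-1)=(0 7 12 5 8 13 14 6 10 15)(1 2 11)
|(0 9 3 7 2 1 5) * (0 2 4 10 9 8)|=|(0 8)(1 5 2)(3 7 4 10 9)|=30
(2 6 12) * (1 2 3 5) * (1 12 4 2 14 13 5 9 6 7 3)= (1 14 13 5 12)(2 7 3 9 6 4)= [0, 14, 7, 9, 2, 12, 4, 3, 8, 6, 10, 11, 1, 5, 13]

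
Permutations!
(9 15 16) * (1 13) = (1 13)(9 15 16) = [0, 13, 2, 3, 4, 5, 6, 7, 8, 15, 10, 11, 12, 1, 14, 16, 9]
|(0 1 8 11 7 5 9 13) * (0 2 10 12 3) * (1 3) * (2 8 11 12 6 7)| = 22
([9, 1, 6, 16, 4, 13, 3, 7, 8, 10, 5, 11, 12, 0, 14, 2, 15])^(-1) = (0 13 5 10 9)(2 15 16 3 6)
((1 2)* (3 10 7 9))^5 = (1 2)(3 10 7 9)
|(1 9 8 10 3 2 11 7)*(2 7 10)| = 8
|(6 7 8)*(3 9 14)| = 3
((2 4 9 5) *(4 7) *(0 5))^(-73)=(0 9 4 7 2 5)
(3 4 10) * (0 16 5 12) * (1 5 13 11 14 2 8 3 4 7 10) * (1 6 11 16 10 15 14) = (0 10 4 6 11 1 5 12)(2 8 3 7 15 14)(13 16) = [10, 5, 8, 7, 6, 12, 11, 15, 3, 9, 4, 1, 0, 16, 2, 14, 13]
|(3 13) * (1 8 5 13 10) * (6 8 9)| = 8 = |(1 9 6 8 5 13 3 10)|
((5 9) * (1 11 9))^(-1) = (1 5 9 11)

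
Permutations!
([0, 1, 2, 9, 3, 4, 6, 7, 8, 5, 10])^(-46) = [0, 1, 2, 5, 9, 3, 6, 7, 8, 4, 10]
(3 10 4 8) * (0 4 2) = (0 4 8 3 10 2) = [4, 1, 0, 10, 8, 5, 6, 7, 3, 9, 2]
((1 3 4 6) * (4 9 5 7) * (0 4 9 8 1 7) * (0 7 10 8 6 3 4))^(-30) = ((1 4 3 6 10 8)(5 7 9))^(-30) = (10)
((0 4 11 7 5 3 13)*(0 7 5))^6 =((0 4 11 5 3 13 7))^6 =(0 7 13 3 5 11 4)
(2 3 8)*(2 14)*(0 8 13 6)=[8, 1, 3, 13, 4, 5, 0, 7, 14, 9, 10, 11, 12, 6, 2]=(0 8 14 2 3 13 6)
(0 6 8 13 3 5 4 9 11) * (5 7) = [6, 1, 2, 7, 9, 4, 8, 5, 13, 11, 10, 0, 12, 3] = (0 6 8 13 3 7 5 4 9 11)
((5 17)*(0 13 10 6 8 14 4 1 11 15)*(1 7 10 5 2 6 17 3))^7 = ((0 13 5 3 1 11 15)(2 6 8 14 4 7 10 17))^7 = (2 17 10 7 4 14 8 6)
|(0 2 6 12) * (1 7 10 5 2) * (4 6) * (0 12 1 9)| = 14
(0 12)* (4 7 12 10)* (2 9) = (0 10 4 7 12)(2 9) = [10, 1, 9, 3, 7, 5, 6, 12, 8, 2, 4, 11, 0]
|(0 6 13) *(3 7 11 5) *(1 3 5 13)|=7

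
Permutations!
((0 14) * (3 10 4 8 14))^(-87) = (0 4)(3 8)(10 14)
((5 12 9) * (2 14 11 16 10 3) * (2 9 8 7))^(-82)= (2 9 14 5 11 12 16 8 10 7 3)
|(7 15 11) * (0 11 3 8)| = |(0 11 7 15 3 8)| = 6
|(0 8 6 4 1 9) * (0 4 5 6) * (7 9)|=|(0 8)(1 7 9 4)(5 6)|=4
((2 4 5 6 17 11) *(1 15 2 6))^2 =(1 2 5 15 4)(6 11 17)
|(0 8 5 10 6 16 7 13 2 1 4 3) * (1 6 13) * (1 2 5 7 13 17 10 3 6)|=22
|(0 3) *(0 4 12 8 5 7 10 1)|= |(0 3 4 12 8 5 7 10 1)|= 9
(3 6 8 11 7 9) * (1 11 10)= (1 11 7 9 3 6 8 10)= [0, 11, 2, 6, 4, 5, 8, 9, 10, 3, 1, 7]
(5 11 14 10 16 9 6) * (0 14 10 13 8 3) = (0 14 13 8 3)(5 11 10 16 9 6) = [14, 1, 2, 0, 4, 11, 5, 7, 3, 6, 16, 10, 12, 8, 13, 15, 9]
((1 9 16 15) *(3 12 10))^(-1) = (1 15 16 9)(3 10 12)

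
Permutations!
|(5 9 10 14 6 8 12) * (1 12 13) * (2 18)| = 18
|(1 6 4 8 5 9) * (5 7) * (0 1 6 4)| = |(0 1 4 8 7 5 9 6)| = 8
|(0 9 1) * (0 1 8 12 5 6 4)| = |(0 9 8 12 5 6 4)| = 7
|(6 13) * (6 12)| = |(6 13 12)| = 3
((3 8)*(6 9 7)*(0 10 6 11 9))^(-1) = ((0 10 6)(3 8)(7 11 9))^(-1) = (0 6 10)(3 8)(7 9 11)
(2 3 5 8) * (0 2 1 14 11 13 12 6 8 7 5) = (0 2 3)(1 14 11 13 12 6 8)(5 7) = [2, 14, 3, 0, 4, 7, 8, 5, 1, 9, 10, 13, 6, 12, 11]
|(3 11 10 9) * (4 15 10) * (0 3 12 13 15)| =20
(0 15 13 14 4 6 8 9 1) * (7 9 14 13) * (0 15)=(1 15 7 9)(4 6 8 14)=[0, 15, 2, 3, 6, 5, 8, 9, 14, 1, 10, 11, 12, 13, 4, 7]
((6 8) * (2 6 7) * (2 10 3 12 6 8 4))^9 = (2 8 7 10 3 12 6 4)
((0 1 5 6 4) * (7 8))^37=(0 5 4 1 6)(7 8)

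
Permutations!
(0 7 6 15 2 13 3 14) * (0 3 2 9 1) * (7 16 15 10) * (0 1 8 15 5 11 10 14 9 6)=(0 16 5 11 10 7)(2 13)(3 9 8 15 6 14)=[16, 1, 13, 9, 4, 11, 14, 0, 15, 8, 7, 10, 12, 2, 3, 6, 5]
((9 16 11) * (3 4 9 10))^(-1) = ((3 4 9 16 11 10))^(-1) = (3 10 11 16 9 4)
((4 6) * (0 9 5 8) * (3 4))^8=((0 9 5 8)(3 4 6))^8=(9)(3 6 4)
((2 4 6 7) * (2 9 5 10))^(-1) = (2 10 5 9 7 6 4)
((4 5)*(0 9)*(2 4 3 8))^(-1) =((0 9)(2 4 5 3 8))^(-1) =(0 9)(2 8 3 5 4)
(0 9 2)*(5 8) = (0 9 2)(5 8) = [9, 1, 0, 3, 4, 8, 6, 7, 5, 2]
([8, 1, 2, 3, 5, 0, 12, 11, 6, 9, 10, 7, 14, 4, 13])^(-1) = (0 5 4 13 14 12 6 8)(7 11)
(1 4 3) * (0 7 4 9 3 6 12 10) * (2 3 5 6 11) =(0 7 4 11 2 3 1 9 5 6 12 10) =[7, 9, 3, 1, 11, 6, 12, 4, 8, 5, 0, 2, 10]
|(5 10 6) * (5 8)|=4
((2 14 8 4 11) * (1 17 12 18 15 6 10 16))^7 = (1 16 10 6 15 18 12 17)(2 8 11 14 4)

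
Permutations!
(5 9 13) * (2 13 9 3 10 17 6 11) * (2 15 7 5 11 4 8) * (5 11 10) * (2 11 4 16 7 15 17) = (2 13 10)(3 5)(4 8 11 17 6 16 7) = [0, 1, 13, 5, 8, 3, 16, 4, 11, 9, 2, 17, 12, 10, 14, 15, 7, 6]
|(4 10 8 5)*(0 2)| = |(0 2)(4 10 8 5)| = 4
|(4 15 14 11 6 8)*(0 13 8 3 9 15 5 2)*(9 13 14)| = 10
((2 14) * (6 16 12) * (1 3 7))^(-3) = (16)(2 14)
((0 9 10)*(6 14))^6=(14)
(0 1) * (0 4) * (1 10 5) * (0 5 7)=(0 10 7)(1 4 5)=[10, 4, 2, 3, 5, 1, 6, 0, 8, 9, 7]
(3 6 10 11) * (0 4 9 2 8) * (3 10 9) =[4, 1, 8, 6, 3, 5, 9, 7, 0, 2, 11, 10] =(0 4 3 6 9 2 8)(10 11)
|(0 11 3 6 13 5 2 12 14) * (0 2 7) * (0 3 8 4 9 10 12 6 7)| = 12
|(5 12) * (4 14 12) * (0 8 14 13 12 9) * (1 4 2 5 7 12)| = |(0 8 14 9)(1 4 13)(2 5)(7 12)| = 12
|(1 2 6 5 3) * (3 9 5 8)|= 10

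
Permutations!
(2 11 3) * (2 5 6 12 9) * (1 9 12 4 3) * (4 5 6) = (12)(1 9 2 11)(3 6 5 4) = [0, 9, 11, 6, 3, 4, 5, 7, 8, 2, 10, 1, 12]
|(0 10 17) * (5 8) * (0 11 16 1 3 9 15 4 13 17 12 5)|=45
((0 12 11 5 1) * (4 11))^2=(0 4 5)(1 12 11)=((0 12 4 11 5 1))^2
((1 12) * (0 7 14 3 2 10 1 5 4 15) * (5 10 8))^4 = (0 2 15 3 4 14 5 7 8)(1 12 10)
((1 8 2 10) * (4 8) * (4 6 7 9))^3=((1 6 7 9 4 8 2 10))^3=(1 9 2 6 4 10 7 8)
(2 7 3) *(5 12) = (2 7 3)(5 12) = [0, 1, 7, 2, 4, 12, 6, 3, 8, 9, 10, 11, 5]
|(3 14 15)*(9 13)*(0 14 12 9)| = |(0 14 15 3 12 9 13)| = 7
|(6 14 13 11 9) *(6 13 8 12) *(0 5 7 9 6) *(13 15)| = 11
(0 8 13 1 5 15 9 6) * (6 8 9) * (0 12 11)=[9, 5, 2, 3, 4, 15, 12, 7, 13, 8, 10, 0, 11, 1, 14, 6]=(0 9 8 13 1 5 15 6 12 11)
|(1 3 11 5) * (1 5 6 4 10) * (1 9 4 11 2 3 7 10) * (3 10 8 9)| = |(1 7 8 9 4)(2 10 3)(6 11)| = 30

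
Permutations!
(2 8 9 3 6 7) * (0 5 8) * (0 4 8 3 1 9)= (0 5 3 6 7 2 4 8)(1 9)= [5, 9, 4, 6, 8, 3, 7, 2, 0, 1]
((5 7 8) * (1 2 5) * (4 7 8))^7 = ((1 2 5 8)(4 7))^7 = (1 8 5 2)(4 7)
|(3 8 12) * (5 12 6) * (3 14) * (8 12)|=|(3 12 14)(5 8 6)|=3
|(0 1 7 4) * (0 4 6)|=|(0 1 7 6)|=4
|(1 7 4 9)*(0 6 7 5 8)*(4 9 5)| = 8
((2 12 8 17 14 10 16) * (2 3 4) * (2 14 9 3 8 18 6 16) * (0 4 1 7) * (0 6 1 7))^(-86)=((0 4 14 10 2 12 18 1)(3 7 6 16 8 17 9))^(-86)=(0 14 2 18)(1 4 10 12)(3 17 16 7 9 8 6)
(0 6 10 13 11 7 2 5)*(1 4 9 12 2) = (0 6 10 13 11 7 1 4 9 12 2 5) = [6, 4, 5, 3, 9, 0, 10, 1, 8, 12, 13, 7, 2, 11]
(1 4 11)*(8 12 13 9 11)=[0, 4, 2, 3, 8, 5, 6, 7, 12, 11, 10, 1, 13, 9]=(1 4 8 12 13 9 11)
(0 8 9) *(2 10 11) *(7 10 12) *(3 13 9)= (0 8 3 13 9)(2 12 7 10 11)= [8, 1, 12, 13, 4, 5, 6, 10, 3, 0, 11, 2, 7, 9]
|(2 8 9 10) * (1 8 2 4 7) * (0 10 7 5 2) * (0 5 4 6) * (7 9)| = |(0 10 6)(1 8 7)(2 5)| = 6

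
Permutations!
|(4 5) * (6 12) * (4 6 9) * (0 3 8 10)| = |(0 3 8 10)(4 5 6 12 9)| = 20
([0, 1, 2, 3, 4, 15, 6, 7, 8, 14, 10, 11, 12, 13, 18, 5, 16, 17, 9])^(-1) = [0, 1, 2, 3, 4, 15, 6, 7, 8, 18, 10, 11, 12, 13, 9, 5, 16, 17, 14]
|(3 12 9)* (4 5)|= |(3 12 9)(4 5)|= 6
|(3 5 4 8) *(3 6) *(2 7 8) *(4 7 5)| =|(2 5 7 8 6 3 4)| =7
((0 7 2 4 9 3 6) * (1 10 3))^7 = (0 3 1 4 7 6 10 9 2)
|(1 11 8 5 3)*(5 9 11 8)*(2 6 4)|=|(1 8 9 11 5 3)(2 6 4)|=6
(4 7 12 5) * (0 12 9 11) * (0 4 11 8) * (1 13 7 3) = (0 12 5 11 4 3 1 13 7 9 8) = [12, 13, 2, 1, 3, 11, 6, 9, 0, 8, 10, 4, 5, 7]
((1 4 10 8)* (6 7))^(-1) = (1 8 10 4)(6 7)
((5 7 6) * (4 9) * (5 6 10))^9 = (10)(4 9)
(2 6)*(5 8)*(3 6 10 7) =[0, 1, 10, 6, 4, 8, 2, 3, 5, 9, 7] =(2 10 7 3 6)(5 8)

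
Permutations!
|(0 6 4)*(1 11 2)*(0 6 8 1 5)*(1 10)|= |(0 8 10 1 11 2 5)(4 6)|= 14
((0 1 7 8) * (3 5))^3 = (0 8 7 1)(3 5)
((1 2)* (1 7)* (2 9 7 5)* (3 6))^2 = (1 7 9)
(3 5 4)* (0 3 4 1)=(0 3 5 1)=[3, 0, 2, 5, 4, 1]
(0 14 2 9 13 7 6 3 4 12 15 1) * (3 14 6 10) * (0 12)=(0 6 14 2 9 13 7 10 3 4)(1 12 15)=[6, 12, 9, 4, 0, 5, 14, 10, 8, 13, 3, 11, 15, 7, 2, 1]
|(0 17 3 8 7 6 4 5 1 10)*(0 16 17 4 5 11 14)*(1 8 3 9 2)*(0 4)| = 12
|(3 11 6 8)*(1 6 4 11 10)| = 10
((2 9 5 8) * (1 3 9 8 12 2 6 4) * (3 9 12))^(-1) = (1 4 6 8 2 12 3 5 9)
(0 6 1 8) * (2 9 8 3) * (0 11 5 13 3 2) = [6, 2, 9, 0, 4, 13, 1, 7, 11, 8, 10, 5, 12, 3] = (0 6 1 2 9 8 11 5 13 3)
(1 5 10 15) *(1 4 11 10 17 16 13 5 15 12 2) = (1 15 4 11 10 12 2)(5 17 16 13) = [0, 15, 1, 3, 11, 17, 6, 7, 8, 9, 12, 10, 2, 5, 14, 4, 13, 16]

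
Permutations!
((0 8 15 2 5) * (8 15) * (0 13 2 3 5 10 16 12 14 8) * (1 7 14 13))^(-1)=((0 15 3 5 1 7 14 8)(2 10 16 12 13))^(-1)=(0 8 14 7 1 5 3 15)(2 13 12 16 10)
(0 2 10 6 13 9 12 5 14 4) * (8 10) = (0 2 8 10 6 13 9 12 5 14 4) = [2, 1, 8, 3, 0, 14, 13, 7, 10, 12, 6, 11, 5, 9, 4]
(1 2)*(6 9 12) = (1 2)(6 9 12) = [0, 2, 1, 3, 4, 5, 9, 7, 8, 12, 10, 11, 6]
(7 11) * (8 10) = (7 11)(8 10) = [0, 1, 2, 3, 4, 5, 6, 11, 10, 9, 8, 7]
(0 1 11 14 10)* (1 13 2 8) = (0 13 2 8 1 11 14 10) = [13, 11, 8, 3, 4, 5, 6, 7, 1, 9, 0, 14, 12, 2, 10]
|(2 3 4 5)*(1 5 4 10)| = |(1 5 2 3 10)| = 5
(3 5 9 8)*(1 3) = (1 3 5 9 8) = [0, 3, 2, 5, 4, 9, 6, 7, 1, 8]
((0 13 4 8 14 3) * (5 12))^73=((0 13 4 8 14 3)(5 12))^73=(0 13 4 8 14 3)(5 12)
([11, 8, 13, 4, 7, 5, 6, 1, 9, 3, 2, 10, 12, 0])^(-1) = [13, 7, 10, 9, 3, 5, 6, 4, 1, 8, 11, 0, 12, 2]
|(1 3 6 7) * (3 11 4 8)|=|(1 11 4 8 3 6 7)|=7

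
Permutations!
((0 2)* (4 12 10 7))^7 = (0 2)(4 7 10 12)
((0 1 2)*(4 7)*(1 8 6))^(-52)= ((0 8 6 1 2)(4 7))^(-52)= (0 1 8 2 6)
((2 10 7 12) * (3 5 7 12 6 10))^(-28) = (12)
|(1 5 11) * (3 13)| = 6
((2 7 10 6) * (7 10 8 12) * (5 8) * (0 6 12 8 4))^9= (0 6 2 10 12 7 5 4)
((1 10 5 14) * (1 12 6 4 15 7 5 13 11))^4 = (4 14 15 12 7 6 5)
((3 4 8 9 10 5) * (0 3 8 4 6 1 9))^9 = (0 3 6 1 9 10 5 8)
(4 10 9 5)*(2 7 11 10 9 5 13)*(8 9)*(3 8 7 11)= (2 11 10 5 4 7 3 8 9 13)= [0, 1, 11, 8, 7, 4, 6, 3, 9, 13, 5, 10, 12, 2]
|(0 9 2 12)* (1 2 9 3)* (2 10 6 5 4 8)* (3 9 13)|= 12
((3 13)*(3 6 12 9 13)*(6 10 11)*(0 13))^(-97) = (0 13 10 11 6 12 9)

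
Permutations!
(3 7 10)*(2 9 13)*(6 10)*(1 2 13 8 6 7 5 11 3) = (13)(1 2 9 8 6 10)(3 5 11) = [0, 2, 9, 5, 4, 11, 10, 7, 6, 8, 1, 3, 12, 13]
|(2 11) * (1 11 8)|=4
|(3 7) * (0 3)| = 3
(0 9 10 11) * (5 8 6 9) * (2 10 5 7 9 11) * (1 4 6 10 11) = [7, 4, 11, 3, 6, 8, 1, 9, 10, 5, 2, 0] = (0 7 9 5 8 10 2 11)(1 4 6)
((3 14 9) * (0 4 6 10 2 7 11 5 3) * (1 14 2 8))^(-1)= (0 9 14 1 8 10 6 4)(2 3 5 11 7)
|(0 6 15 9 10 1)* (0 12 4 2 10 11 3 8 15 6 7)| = |(0 7)(1 12 4 2 10)(3 8 15 9 11)| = 10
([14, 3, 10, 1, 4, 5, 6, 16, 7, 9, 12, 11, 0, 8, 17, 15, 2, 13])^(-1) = (0 12 10 2 16 7 8 13 17 14)(1 3)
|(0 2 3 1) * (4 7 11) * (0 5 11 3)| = |(0 2)(1 5 11 4 7 3)| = 6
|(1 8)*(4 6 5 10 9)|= 10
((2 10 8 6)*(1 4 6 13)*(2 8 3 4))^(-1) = ((1 2 10 3 4 6 8 13))^(-1) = (1 13 8 6 4 3 10 2)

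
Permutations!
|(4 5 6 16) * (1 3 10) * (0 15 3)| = |(0 15 3 10 1)(4 5 6 16)| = 20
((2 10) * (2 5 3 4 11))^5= (2 11 4 3 5 10)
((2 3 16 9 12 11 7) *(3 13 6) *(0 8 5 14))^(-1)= (0 14 5 8)(2 7 11 12 9 16 3 6 13)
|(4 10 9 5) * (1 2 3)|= 12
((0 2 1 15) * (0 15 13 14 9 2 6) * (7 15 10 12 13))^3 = (0 6)(1 10 14)(2 15 13)(7 12 9)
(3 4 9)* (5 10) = [0, 1, 2, 4, 9, 10, 6, 7, 8, 3, 5] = (3 4 9)(5 10)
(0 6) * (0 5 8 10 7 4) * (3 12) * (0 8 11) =(0 6 5 11)(3 12)(4 8 10 7) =[6, 1, 2, 12, 8, 11, 5, 4, 10, 9, 7, 0, 3]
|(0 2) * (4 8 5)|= |(0 2)(4 8 5)|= 6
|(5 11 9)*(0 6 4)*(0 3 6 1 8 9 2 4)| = |(0 1 8 9 5 11 2 4 3 6)| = 10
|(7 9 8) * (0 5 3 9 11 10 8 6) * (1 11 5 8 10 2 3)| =10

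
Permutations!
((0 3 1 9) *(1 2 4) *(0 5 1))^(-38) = (0 2)(1 9 5)(3 4)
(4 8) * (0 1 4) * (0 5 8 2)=(0 1 4 2)(5 8)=[1, 4, 0, 3, 2, 8, 6, 7, 5]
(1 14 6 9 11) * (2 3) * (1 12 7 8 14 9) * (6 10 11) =(1 9 6)(2 3)(7 8 14 10 11 12) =[0, 9, 3, 2, 4, 5, 1, 8, 14, 6, 11, 12, 7, 13, 10]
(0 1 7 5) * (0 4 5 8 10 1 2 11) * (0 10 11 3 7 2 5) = (0 5 4)(1 2 3 7 8 11 10) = [5, 2, 3, 7, 0, 4, 6, 8, 11, 9, 1, 10]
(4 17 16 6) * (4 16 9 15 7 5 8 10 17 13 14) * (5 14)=(4 13 5 8 10 17 9 15 7 14)(6 16)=[0, 1, 2, 3, 13, 8, 16, 14, 10, 15, 17, 11, 12, 5, 4, 7, 6, 9]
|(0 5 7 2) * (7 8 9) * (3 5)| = |(0 3 5 8 9 7 2)| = 7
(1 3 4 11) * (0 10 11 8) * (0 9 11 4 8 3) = [10, 0, 2, 8, 3, 5, 6, 7, 9, 11, 4, 1] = (0 10 4 3 8 9 11 1)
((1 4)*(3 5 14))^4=((1 4)(3 5 14))^4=(3 5 14)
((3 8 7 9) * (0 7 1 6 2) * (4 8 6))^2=((0 7 9 3 6 2)(1 4 8))^2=(0 9 6)(1 8 4)(2 7 3)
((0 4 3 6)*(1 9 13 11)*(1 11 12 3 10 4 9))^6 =(13)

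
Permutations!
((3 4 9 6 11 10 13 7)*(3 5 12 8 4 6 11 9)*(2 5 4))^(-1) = ((2 5 12 8)(3 6 9 11 10 13 7 4))^(-1) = (2 8 12 5)(3 4 7 13 10 11 9 6)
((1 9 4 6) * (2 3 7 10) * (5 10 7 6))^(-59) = (1 2 4 6 10 9 3 5)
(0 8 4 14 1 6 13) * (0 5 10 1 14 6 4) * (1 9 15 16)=(0 8)(1 4 6 13 5 10 9 15 16)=[8, 4, 2, 3, 6, 10, 13, 7, 0, 15, 9, 11, 12, 5, 14, 16, 1]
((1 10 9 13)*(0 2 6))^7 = (0 2 6)(1 13 9 10)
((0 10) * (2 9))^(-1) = ((0 10)(2 9))^(-1) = (0 10)(2 9)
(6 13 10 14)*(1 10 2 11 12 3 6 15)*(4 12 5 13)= (1 10 14 15)(2 11 5 13)(3 6 4 12)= [0, 10, 11, 6, 12, 13, 4, 7, 8, 9, 14, 5, 3, 2, 15, 1]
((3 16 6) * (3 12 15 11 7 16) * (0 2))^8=((0 2)(6 12 15 11 7 16))^8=(6 15 7)(11 16 12)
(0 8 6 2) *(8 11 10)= (0 11 10 8 6 2)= [11, 1, 0, 3, 4, 5, 2, 7, 6, 9, 8, 10]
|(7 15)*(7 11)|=|(7 15 11)|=3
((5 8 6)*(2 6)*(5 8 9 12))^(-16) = (2 8 6)(5 12 9)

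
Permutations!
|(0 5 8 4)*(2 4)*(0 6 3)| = 7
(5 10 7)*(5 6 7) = (5 10)(6 7) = [0, 1, 2, 3, 4, 10, 7, 6, 8, 9, 5]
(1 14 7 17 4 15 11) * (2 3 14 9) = (1 9 2 3 14 7 17 4 15 11) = [0, 9, 3, 14, 15, 5, 6, 17, 8, 2, 10, 1, 12, 13, 7, 11, 16, 4]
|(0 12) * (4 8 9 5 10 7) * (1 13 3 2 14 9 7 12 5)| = |(0 5 10 12)(1 13 3 2 14 9)(4 8 7)| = 12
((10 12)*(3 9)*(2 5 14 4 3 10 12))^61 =(2 9 4 5 10 3 14)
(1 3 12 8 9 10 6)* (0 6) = (0 6 1 3 12 8 9 10) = [6, 3, 2, 12, 4, 5, 1, 7, 9, 10, 0, 11, 8]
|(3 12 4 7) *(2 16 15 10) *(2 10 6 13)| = |(2 16 15 6 13)(3 12 4 7)| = 20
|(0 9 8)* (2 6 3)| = |(0 9 8)(2 6 3)| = 3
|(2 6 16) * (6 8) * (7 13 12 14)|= 4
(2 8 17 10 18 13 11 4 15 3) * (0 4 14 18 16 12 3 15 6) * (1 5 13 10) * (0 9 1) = [4, 5, 8, 2, 6, 13, 9, 7, 17, 1, 16, 14, 3, 11, 18, 15, 12, 0, 10] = (0 4 6 9 1 5 13 11 14 18 10 16 12 3 2 8 17)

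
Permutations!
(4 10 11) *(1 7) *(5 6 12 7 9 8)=(1 9 8 5 6 12 7)(4 10 11)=[0, 9, 2, 3, 10, 6, 12, 1, 5, 8, 11, 4, 7]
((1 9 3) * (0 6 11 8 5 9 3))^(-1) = (0 9 5 8 11 6)(1 3)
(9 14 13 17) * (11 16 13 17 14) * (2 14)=(2 14 17 9 11 16 13)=[0, 1, 14, 3, 4, 5, 6, 7, 8, 11, 10, 16, 12, 2, 17, 15, 13, 9]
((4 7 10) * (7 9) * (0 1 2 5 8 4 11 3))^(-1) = ((0 1 2 5 8 4 9 7 10 11 3))^(-1) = (0 3 11 10 7 9 4 8 5 2 1)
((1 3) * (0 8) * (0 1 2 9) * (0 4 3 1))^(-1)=(0 8)(2 3 4 9)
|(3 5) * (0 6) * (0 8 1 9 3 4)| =|(0 6 8 1 9 3 5 4)| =8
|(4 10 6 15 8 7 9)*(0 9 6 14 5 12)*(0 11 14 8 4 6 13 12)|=13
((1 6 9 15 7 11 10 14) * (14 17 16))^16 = ((1 6 9 15 7 11 10 17 16 14))^16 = (1 10 9 16 7)(6 17 15 14 11)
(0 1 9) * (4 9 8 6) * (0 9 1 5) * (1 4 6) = [5, 8, 2, 3, 4, 0, 6, 7, 1, 9] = (9)(0 5)(1 8)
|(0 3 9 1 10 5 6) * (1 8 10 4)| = 14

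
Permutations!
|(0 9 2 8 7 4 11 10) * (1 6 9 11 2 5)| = |(0 11 10)(1 6 9 5)(2 8 7 4)| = 12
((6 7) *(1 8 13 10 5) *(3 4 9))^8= ((1 8 13 10 5)(3 4 9)(6 7))^8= (1 10 8 5 13)(3 9 4)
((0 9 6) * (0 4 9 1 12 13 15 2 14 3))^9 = (0 1 12 13 15 2 14 3)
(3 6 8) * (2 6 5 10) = (2 6 8 3 5 10) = [0, 1, 6, 5, 4, 10, 8, 7, 3, 9, 2]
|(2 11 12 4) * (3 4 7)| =|(2 11 12 7 3 4)| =6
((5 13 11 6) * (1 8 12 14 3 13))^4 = (1 3 5 14 6 12 11 8 13)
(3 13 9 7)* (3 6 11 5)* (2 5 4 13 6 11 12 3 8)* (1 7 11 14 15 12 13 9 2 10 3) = (1 7 14 15 12)(2 5 8 10 3 6 13)(4 9 11) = [0, 7, 5, 6, 9, 8, 13, 14, 10, 11, 3, 4, 1, 2, 15, 12]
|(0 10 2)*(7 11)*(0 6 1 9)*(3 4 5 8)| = 12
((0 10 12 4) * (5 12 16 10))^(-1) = (0 4 12 5)(10 16)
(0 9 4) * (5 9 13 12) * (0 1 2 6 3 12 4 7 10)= [13, 2, 6, 12, 1, 9, 3, 10, 8, 7, 0, 11, 5, 4]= (0 13 4 1 2 6 3 12 5 9 7 10)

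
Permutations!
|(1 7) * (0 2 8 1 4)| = 6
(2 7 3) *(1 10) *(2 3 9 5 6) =(1 10)(2 7 9 5 6) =[0, 10, 7, 3, 4, 6, 2, 9, 8, 5, 1]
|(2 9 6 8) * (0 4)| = |(0 4)(2 9 6 8)| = 4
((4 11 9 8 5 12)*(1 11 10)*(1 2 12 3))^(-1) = (1 3 5 8 9 11)(2 10 4 12)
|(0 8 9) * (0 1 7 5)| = |(0 8 9 1 7 5)| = 6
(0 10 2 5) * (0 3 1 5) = (0 10 2)(1 5 3) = [10, 5, 0, 1, 4, 3, 6, 7, 8, 9, 2]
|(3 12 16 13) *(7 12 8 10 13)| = |(3 8 10 13)(7 12 16)| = 12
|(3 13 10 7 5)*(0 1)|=|(0 1)(3 13 10 7 5)|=10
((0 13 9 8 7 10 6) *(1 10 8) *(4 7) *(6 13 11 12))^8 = ((0 11 12 6)(1 10 13 9)(4 7 8))^8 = (13)(4 8 7)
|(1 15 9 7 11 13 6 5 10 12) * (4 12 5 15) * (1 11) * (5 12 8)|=|(1 4 8 5 10 12 11 13 6 15 9 7)|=12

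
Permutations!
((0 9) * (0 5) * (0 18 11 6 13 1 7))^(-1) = (0 7 1 13 6 11 18 5 9)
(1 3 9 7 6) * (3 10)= [0, 10, 2, 9, 4, 5, 1, 6, 8, 7, 3]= (1 10 3 9 7 6)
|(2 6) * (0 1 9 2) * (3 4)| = |(0 1 9 2 6)(3 4)| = 10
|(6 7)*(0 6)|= 3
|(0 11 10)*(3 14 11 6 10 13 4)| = |(0 6 10)(3 14 11 13 4)| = 15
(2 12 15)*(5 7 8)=(2 12 15)(5 7 8)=[0, 1, 12, 3, 4, 7, 6, 8, 5, 9, 10, 11, 15, 13, 14, 2]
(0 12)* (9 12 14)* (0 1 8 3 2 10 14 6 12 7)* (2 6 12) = (0 12 1 8 3 6 2 10 14 9 7) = [12, 8, 10, 6, 4, 5, 2, 0, 3, 7, 14, 11, 1, 13, 9]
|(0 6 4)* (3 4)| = 4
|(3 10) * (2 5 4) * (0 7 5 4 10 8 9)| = |(0 7 5 10 3 8 9)(2 4)| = 14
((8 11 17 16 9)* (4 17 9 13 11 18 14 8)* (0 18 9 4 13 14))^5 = (0 18)(4 9 16 11 8 17 13 14)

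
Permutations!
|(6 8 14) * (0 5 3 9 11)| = |(0 5 3 9 11)(6 8 14)| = 15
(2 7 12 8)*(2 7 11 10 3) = [0, 1, 11, 2, 4, 5, 6, 12, 7, 9, 3, 10, 8] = (2 11 10 3)(7 12 8)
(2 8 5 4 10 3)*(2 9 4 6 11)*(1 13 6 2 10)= (1 13 6 11 10 3 9 4)(2 8 5)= [0, 13, 8, 9, 1, 2, 11, 7, 5, 4, 3, 10, 12, 6]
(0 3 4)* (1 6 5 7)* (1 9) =[3, 6, 2, 4, 0, 7, 5, 9, 8, 1] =(0 3 4)(1 6 5 7 9)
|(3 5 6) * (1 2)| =6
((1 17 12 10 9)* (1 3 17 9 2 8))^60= (1 12)(2 3)(8 17)(9 10)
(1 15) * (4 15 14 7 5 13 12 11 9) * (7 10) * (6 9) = (1 14 10 7 5 13 12 11 6 9 4 15) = [0, 14, 2, 3, 15, 13, 9, 5, 8, 4, 7, 6, 11, 12, 10, 1]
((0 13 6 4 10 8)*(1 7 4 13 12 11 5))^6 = ((0 12 11 5 1 7 4 10 8)(6 13))^6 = (13)(0 4 5)(1 12 10)(7 11 8)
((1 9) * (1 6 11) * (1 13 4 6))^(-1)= (1 9)(4 13 11 6)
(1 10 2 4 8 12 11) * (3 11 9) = (1 10 2 4 8 12 9 3 11) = [0, 10, 4, 11, 8, 5, 6, 7, 12, 3, 2, 1, 9]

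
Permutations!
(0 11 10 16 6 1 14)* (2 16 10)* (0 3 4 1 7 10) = (0 11 2 16 6 7 10)(1 14 3 4) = [11, 14, 16, 4, 1, 5, 7, 10, 8, 9, 0, 2, 12, 13, 3, 15, 6]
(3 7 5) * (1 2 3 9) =[0, 2, 3, 7, 4, 9, 6, 5, 8, 1] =(1 2 3 7 5 9)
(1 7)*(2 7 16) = (1 16 2 7) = [0, 16, 7, 3, 4, 5, 6, 1, 8, 9, 10, 11, 12, 13, 14, 15, 2]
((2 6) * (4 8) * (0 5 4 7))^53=((0 5 4 8 7)(2 6))^53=(0 8 5 7 4)(2 6)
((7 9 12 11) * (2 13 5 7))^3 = (2 7 11 5 12 13 9)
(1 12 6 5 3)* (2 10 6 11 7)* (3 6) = [0, 12, 10, 1, 4, 6, 5, 2, 8, 9, 3, 7, 11] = (1 12 11 7 2 10 3)(5 6)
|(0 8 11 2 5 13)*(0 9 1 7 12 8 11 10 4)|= |(0 11 2 5 13 9 1 7 12 8 10 4)|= 12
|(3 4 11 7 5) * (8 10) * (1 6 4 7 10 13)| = 21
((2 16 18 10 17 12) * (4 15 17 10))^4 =((2 16 18 4 15 17 12))^4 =(2 15 16 17 18 12 4)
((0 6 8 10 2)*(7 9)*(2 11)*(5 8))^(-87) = ((0 6 5 8 10 11 2)(7 9))^(-87) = (0 10 6 11 5 2 8)(7 9)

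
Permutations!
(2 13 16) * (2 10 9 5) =[0, 1, 13, 3, 4, 2, 6, 7, 8, 5, 9, 11, 12, 16, 14, 15, 10] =(2 13 16 10 9 5)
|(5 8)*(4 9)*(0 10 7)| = |(0 10 7)(4 9)(5 8)| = 6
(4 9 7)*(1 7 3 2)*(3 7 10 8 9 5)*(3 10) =[0, 3, 1, 2, 5, 10, 6, 4, 9, 7, 8] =(1 3 2)(4 5 10 8 9 7)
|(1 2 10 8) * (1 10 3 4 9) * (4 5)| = 6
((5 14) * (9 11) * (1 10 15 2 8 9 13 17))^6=(1 11 2)(8 10 13)(9 15 17)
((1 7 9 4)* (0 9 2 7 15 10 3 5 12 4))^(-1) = (0 9)(1 4 12 5 3 10 15)(2 7)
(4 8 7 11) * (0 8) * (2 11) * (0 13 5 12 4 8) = (2 11 8 7)(4 13 5 12) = [0, 1, 11, 3, 13, 12, 6, 2, 7, 9, 10, 8, 4, 5]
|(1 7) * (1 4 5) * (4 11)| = 5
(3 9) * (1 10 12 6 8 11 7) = (1 10 12 6 8 11 7)(3 9) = [0, 10, 2, 9, 4, 5, 8, 1, 11, 3, 12, 7, 6]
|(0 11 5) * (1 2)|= 6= |(0 11 5)(1 2)|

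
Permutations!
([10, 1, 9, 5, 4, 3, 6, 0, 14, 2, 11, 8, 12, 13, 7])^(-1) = (0 7 14 8 11 10)(2 9)(3 5)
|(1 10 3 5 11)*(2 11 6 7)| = 8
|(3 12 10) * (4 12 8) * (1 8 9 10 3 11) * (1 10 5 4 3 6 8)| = |(3 9 5 4 12 6 8)(10 11)| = 14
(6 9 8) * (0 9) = [9, 1, 2, 3, 4, 5, 0, 7, 6, 8] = (0 9 8 6)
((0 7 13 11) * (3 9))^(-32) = ((0 7 13 11)(3 9))^(-32) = (13)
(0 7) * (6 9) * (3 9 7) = [3, 1, 2, 9, 4, 5, 7, 0, 8, 6] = (0 3 9 6 7)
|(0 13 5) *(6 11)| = 6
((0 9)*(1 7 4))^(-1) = (0 9)(1 4 7)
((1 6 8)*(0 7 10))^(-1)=(0 10 7)(1 8 6)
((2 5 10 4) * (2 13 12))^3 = (2 4)(5 13)(10 12)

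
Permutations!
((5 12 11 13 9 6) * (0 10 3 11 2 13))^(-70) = (0 3)(2 9 5)(6 12 13)(10 11)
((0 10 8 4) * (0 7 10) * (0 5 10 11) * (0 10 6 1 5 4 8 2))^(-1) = ((0 4 7 11 10 2)(1 5 6))^(-1) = (0 2 10 11 7 4)(1 6 5)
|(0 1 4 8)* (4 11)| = 5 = |(0 1 11 4 8)|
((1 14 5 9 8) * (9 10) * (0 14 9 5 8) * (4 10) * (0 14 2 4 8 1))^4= ((0 2 4 10 5 8)(1 9 14))^4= (0 5 4)(1 9 14)(2 8 10)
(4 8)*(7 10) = [0, 1, 2, 3, 8, 5, 6, 10, 4, 9, 7] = (4 8)(7 10)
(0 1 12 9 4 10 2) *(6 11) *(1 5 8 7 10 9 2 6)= (0 5 8 7 10 6 11 1 12 2)(4 9)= [5, 12, 0, 3, 9, 8, 11, 10, 7, 4, 6, 1, 2]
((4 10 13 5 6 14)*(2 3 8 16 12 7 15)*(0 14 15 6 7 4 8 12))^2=((0 14 8 16)(2 3 12 4 10 13 5 7 6 15))^2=(0 8)(2 12 10 5 6)(3 4 13 7 15)(14 16)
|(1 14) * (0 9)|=2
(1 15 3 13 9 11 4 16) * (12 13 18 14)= [0, 15, 2, 18, 16, 5, 6, 7, 8, 11, 10, 4, 13, 9, 12, 3, 1, 17, 14]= (1 15 3 18 14 12 13 9 11 4 16)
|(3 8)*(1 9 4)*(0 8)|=|(0 8 3)(1 9 4)|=3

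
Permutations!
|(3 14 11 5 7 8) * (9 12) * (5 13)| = 14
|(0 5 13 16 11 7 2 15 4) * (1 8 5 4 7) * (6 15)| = 12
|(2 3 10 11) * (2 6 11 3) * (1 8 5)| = |(1 8 5)(3 10)(6 11)| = 6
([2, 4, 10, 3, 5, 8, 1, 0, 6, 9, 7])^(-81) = (0 7 10 2)(1 6 8 5 4)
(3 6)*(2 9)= (2 9)(3 6)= [0, 1, 9, 6, 4, 5, 3, 7, 8, 2]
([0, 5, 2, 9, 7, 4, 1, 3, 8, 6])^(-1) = (1 6 9 3 7 4 5)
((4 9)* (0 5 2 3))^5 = (0 5 2 3)(4 9)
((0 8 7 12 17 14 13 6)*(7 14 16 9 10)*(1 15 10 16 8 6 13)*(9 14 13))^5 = (0 6)(1 17 14 12 16 7 9 10 13 15 8)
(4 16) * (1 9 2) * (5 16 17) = (1 9 2)(4 17 5 16) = [0, 9, 1, 3, 17, 16, 6, 7, 8, 2, 10, 11, 12, 13, 14, 15, 4, 5]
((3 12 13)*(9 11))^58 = ((3 12 13)(9 11))^58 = (3 12 13)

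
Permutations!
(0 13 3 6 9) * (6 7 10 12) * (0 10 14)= (0 13 3 7 14)(6 9 10 12)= [13, 1, 2, 7, 4, 5, 9, 14, 8, 10, 12, 11, 6, 3, 0]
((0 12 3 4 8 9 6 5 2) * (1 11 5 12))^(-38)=(0 11 2 1 5)(3 6 8)(4 12 9)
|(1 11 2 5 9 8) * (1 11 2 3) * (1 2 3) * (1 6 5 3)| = |(2 3)(5 9 8 11 6)| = 10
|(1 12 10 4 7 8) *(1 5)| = 7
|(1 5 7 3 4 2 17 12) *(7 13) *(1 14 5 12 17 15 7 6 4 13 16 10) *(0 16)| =7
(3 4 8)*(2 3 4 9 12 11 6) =(2 3 9 12 11 6)(4 8) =[0, 1, 3, 9, 8, 5, 2, 7, 4, 12, 10, 6, 11]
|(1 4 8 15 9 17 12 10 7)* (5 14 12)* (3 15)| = |(1 4 8 3 15 9 17 5 14 12 10 7)| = 12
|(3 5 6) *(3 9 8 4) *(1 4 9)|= |(1 4 3 5 6)(8 9)|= 10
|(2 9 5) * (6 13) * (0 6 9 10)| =7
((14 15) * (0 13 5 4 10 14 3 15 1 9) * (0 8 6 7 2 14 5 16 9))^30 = ((0 13 16 9 8 6 7 2 14 1)(3 15)(4 10 5))^30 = (16)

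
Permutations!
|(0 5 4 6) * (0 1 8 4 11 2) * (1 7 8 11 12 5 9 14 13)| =28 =|(0 9 14 13 1 11 2)(4 6 7 8)(5 12)|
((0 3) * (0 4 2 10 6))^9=((0 3 4 2 10 6))^9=(0 2)(3 10)(4 6)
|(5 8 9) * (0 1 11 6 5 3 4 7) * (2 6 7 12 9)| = |(0 1 11 7)(2 6 5 8)(3 4 12 9)| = 4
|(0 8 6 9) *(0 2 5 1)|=|(0 8 6 9 2 5 1)|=7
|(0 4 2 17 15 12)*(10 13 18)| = 6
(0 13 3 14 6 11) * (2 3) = (0 13 2 3 14 6 11) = [13, 1, 3, 14, 4, 5, 11, 7, 8, 9, 10, 0, 12, 2, 6]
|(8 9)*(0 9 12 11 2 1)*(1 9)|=10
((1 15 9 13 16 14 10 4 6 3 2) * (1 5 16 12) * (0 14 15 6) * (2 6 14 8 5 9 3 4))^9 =((0 8 5 16 15 3 6 4)(1 14 10 2 9 13 12))^9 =(0 8 5 16 15 3 6 4)(1 10 9 12 14 2 13)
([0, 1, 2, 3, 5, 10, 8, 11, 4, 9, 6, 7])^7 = (4 10 8 5 6)(7 11)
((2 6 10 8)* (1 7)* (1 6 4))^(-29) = (1 4 2 8 10 6 7)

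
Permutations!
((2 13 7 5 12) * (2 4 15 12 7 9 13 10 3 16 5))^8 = ((2 10 3 16 5 7)(4 15 12)(9 13))^8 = (2 3 5)(4 12 15)(7 10 16)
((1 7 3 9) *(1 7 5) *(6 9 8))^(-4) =(3 8 6 9 7)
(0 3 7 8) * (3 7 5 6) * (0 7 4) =(0 4)(3 5 6)(7 8) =[4, 1, 2, 5, 0, 6, 3, 8, 7]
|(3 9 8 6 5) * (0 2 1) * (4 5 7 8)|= |(0 2 1)(3 9 4 5)(6 7 8)|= 12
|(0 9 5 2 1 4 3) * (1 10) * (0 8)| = 9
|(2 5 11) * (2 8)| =4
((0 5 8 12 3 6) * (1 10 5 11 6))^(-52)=(0 6 11)(1 5 12)(3 10 8)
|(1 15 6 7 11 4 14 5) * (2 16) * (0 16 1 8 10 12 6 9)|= |(0 16 2 1 15 9)(4 14 5 8 10 12 6 7 11)|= 18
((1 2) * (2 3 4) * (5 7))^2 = ((1 3 4 2)(5 7))^2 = (7)(1 4)(2 3)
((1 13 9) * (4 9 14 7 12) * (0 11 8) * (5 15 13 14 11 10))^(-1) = (0 8 11 13 15 5 10)(1 9 4 12 7 14)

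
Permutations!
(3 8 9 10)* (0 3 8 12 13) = [3, 1, 2, 12, 4, 5, 6, 7, 9, 10, 8, 11, 13, 0] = (0 3 12 13)(8 9 10)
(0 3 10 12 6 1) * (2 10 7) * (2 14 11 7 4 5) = [3, 0, 10, 4, 5, 2, 1, 14, 8, 9, 12, 7, 6, 13, 11] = (0 3 4 5 2 10 12 6 1)(7 14 11)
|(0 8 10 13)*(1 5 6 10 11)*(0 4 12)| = |(0 8 11 1 5 6 10 13 4 12)| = 10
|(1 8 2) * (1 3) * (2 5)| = 5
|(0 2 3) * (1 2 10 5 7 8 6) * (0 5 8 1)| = 20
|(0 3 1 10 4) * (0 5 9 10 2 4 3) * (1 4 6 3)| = 8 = |(1 2 6 3 4 5 9 10)|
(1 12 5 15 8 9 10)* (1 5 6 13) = (1 12 6 13)(5 15 8 9 10) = [0, 12, 2, 3, 4, 15, 13, 7, 9, 10, 5, 11, 6, 1, 14, 8]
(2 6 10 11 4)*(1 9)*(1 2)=(1 9 2 6 10 11 4)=[0, 9, 6, 3, 1, 5, 10, 7, 8, 2, 11, 4]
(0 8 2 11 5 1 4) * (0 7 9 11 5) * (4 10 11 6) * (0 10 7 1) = (0 8 2 5)(1 7 9 6 4)(10 11) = [8, 7, 5, 3, 1, 0, 4, 9, 2, 6, 11, 10]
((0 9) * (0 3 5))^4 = ((0 9 3 5))^4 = (9)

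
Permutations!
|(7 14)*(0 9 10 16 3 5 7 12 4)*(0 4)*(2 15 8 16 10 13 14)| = |(0 9 13 14 12)(2 15 8 16 3 5 7)| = 35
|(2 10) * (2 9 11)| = 4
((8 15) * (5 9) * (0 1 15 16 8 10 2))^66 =((0 1 15 10 2)(5 9)(8 16))^66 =(16)(0 1 15 10 2)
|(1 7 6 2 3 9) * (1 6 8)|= 12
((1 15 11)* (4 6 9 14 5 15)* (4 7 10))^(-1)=((1 7 10 4 6 9 14 5 15 11))^(-1)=(1 11 15 5 14 9 6 4 10 7)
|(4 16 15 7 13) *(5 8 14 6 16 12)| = 10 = |(4 12 5 8 14 6 16 15 7 13)|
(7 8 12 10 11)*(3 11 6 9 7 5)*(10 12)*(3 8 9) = (12)(3 11 5 8 10 6)(7 9) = [0, 1, 2, 11, 4, 8, 3, 9, 10, 7, 6, 5, 12]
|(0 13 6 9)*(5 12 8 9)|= 7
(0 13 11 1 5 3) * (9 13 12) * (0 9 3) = (0 12 3 9 13 11 1 5) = [12, 5, 2, 9, 4, 0, 6, 7, 8, 13, 10, 1, 3, 11]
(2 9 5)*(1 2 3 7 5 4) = (1 2 9 4)(3 7 5) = [0, 2, 9, 7, 1, 3, 6, 5, 8, 4]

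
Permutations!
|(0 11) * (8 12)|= 2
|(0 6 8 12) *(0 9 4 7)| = 7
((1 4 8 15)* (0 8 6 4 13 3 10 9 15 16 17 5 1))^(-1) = (0 15 9 10 3 13 1 5 17 16 8)(4 6) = ((0 8 16 17 5 1 13 3 10 9 15)(4 6))^(-1)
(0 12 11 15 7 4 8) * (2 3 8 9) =(0 12 11 15 7 4 9 2 3 8) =[12, 1, 3, 8, 9, 5, 6, 4, 0, 2, 10, 15, 11, 13, 14, 7]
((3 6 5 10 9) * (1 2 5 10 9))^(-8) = ((1 2 5 9 3 6 10))^(-8) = (1 10 6 3 9 5 2)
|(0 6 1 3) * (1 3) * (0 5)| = |(0 6 3 5)| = 4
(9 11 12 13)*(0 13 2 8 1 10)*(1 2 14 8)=(0 13 9 11 12 14 8 2 1 10)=[13, 10, 1, 3, 4, 5, 6, 7, 2, 11, 0, 12, 14, 9, 8]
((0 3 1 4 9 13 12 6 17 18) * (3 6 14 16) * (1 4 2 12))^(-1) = (0 18 17 6)(1 13 9 4 3 16 14 12 2)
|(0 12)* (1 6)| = |(0 12)(1 6)| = 2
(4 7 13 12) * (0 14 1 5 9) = (0 14 1 5 9)(4 7 13 12) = [14, 5, 2, 3, 7, 9, 6, 13, 8, 0, 10, 11, 4, 12, 1]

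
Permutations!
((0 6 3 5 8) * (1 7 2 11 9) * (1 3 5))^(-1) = (0 8 5 6)(1 3 9 11 2 7)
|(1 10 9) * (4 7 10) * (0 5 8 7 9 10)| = |(10)(0 5 8 7)(1 4 9)| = 12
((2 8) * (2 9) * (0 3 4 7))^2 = (0 4)(2 9 8)(3 7)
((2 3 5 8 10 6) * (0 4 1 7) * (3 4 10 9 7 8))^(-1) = ((0 10 6 2 4 1 8 9 7)(3 5))^(-1) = (0 7 9 8 1 4 2 6 10)(3 5)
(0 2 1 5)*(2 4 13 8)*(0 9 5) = [4, 0, 1, 3, 13, 9, 6, 7, 2, 5, 10, 11, 12, 8] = (0 4 13 8 2 1)(5 9)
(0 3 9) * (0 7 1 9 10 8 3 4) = (0 4)(1 9 7)(3 10 8) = [4, 9, 2, 10, 0, 5, 6, 1, 3, 7, 8]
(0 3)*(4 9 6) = (0 3)(4 9 6) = [3, 1, 2, 0, 9, 5, 4, 7, 8, 6]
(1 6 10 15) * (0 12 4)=(0 12 4)(1 6 10 15)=[12, 6, 2, 3, 0, 5, 10, 7, 8, 9, 15, 11, 4, 13, 14, 1]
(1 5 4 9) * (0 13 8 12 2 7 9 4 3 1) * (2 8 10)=(0 13 10 2 7 9)(1 5 3)(8 12)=[13, 5, 7, 1, 4, 3, 6, 9, 12, 0, 2, 11, 8, 10]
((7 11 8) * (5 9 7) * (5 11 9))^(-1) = (7 9)(8 11) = ((7 9)(8 11))^(-1)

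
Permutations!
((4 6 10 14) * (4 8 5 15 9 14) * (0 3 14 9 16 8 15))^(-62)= (0 3 14 15 16 8 5)(4 6 10)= ((0 3 14 15 16 8 5)(4 6 10))^(-62)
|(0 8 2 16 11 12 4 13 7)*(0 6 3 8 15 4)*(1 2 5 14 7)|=|(0 15 4 13 1 2 16 11 12)(3 8 5 14 7 6)|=18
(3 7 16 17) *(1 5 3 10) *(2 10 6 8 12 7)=(1 5 3 2 10)(6 8 12 7 16 17)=[0, 5, 10, 2, 4, 3, 8, 16, 12, 9, 1, 11, 7, 13, 14, 15, 17, 6]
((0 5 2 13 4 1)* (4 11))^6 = ((0 5 2 13 11 4 1))^6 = (0 1 4 11 13 2 5)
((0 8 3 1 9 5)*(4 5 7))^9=(0 8 3 1 9 7 4 5)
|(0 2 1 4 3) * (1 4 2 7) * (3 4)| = 5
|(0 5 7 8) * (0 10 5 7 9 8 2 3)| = |(0 7 2 3)(5 9 8 10)| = 4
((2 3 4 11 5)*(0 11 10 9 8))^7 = ((0 11 5 2 3 4 10 9 8))^7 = (0 9 4 2 11 8 10 3 5)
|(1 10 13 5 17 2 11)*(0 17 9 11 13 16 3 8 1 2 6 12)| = |(0 17 6 12)(1 10 16 3 8)(2 13 5 9 11)| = 20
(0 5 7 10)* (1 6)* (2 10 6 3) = (0 5 7 6 1 3 2 10) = [5, 3, 10, 2, 4, 7, 1, 6, 8, 9, 0]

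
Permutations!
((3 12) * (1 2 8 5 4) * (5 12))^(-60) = ((1 2 8 12 3 5 4))^(-60) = (1 12 4 8 5 2 3)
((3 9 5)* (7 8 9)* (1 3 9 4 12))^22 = (1 4 7)(3 12 8) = ((1 3 7 8 4 12)(5 9))^22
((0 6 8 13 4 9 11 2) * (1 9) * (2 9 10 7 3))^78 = (0 3 10 4 8)(1 13 6 2 7)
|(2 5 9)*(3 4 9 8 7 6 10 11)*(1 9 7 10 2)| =18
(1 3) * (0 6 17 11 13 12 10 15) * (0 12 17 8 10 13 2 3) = (0 6 8 10 15 12 13 17 11 2 3 1) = [6, 0, 3, 1, 4, 5, 8, 7, 10, 9, 15, 2, 13, 17, 14, 12, 16, 11]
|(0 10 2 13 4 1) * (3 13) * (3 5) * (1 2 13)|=8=|(0 10 13 4 2 5 3 1)|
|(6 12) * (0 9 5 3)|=|(0 9 5 3)(6 12)|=4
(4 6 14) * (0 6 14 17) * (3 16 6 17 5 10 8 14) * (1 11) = [17, 11, 2, 16, 3, 10, 5, 7, 14, 9, 8, 1, 12, 13, 4, 15, 6, 0] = (0 17)(1 11)(3 16 6 5 10 8 14 4)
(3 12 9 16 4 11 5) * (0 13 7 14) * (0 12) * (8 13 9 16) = (0 9 8 13 7 14 12 16 4 11 5 3) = [9, 1, 2, 0, 11, 3, 6, 14, 13, 8, 10, 5, 16, 7, 12, 15, 4]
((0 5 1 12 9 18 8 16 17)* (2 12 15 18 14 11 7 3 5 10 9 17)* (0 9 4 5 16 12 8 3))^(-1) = (0 7 11 14 9 17 12 8 2 16 3 18 15 1 5 4 10)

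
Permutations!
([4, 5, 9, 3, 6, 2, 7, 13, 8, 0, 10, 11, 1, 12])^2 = [6, 2, 0, 3, 7, 9, 13, 12, 8, 4, 10, 11, 5, 1]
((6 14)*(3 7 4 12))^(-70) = (14)(3 4)(7 12)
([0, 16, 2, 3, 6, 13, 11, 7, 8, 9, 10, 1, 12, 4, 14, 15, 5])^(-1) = [0, 11, 2, 3, 13, 16, 4, 7, 8, 9, 10, 6, 12, 5, 14, 15, 1]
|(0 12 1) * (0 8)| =4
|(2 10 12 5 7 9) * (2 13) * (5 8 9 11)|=6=|(2 10 12 8 9 13)(5 7 11)|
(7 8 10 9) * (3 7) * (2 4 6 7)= [0, 1, 4, 2, 6, 5, 7, 8, 10, 3, 9]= (2 4 6 7 8 10 9 3)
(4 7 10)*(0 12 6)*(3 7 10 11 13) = (0 12 6)(3 7 11 13)(4 10) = [12, 1, 2, 7, 10, 5, 0, 11, 8, 9, 4, 13, 6, 3]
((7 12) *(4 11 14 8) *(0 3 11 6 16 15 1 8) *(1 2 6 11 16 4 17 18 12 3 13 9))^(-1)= ((0 13 9 1 8 17 18 12 7 3 16 15 2 6 4 11 14))^(-1)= (0 14 11 4 6 2 15 16 3 7 12 18 17 8 1 9 13)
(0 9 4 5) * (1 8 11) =(0 9 4 5)(1 8 11) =[9, 8, 2, 3, 5, 0, 6, 7, 11, 4, 10, 1]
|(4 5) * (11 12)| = |(4 5)(11 12)| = 2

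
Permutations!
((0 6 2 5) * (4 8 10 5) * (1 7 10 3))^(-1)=(0 5 10 7 1 3 8 4 2 6)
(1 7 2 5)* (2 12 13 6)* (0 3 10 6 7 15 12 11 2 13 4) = (0 3 10 6 13 7 11 2 5 1 15 12 4) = [3, 15, 5, 10, 0, 1, 13, 11, 8, 9, 6, 2, 4, 7, 14, 12]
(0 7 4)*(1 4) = (0 7 1 4) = [7, 4, 2, 3, 0, 5, 6, 1]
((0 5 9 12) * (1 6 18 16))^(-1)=(0 12 9 5)(1 16 18 6)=((0 5 9 12)(1 6 18 16))^(-1)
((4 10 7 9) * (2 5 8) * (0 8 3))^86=(0 8 2 5 3)(4 7)(9 10)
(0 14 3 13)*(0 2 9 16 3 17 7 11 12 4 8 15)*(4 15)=(0 14 17 7 11 12 15)(2 9 16 3 13)(4 8)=[14, 1, 9, 13, 8, 5, 6, 11, 4, 16, 10, 12, 15, 2, 17, 0, 3, 7]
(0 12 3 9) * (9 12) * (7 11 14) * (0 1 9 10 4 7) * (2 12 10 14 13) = (0 14)(1 9)(2 12 3 10 4 7 11 13) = [14, 9, 12, 10, 7, 5, 6, 11, 8, 1, 4, 13, 3, 2, 0]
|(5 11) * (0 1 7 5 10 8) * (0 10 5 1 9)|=2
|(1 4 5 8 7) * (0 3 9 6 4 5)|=20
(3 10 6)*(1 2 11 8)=[0, 2, 11, 10, 4, 5, 3, 7, 1, 9, 6, 8]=(1 2 11 8)(3 10 6)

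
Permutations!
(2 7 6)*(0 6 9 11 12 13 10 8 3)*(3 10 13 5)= (13)(0 6 2 7 9 11 12 5 3)(8 10)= [6, 1, 7, 0, 4, 3, 2, 9, 10, 11, 8, 12, 5, 13]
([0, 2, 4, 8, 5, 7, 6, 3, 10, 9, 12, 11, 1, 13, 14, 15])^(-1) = (15)(1 12 10 8 3 7 5 4 2)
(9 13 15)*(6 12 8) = (6 12 8)(9 13 15) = [0, 1, 2, 3, 4, 5, 12, 7, 6, 13, 10, 11, 8, 15, 14, 9]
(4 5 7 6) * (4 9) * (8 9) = (4 5 7 6 8 9) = [0, 1, 2, 3, 5, 7, 8, 6, 9, 4]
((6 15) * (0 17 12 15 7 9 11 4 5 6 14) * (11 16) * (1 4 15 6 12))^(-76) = (0 1 5 6 9 11 14 17 4 12 7 16 15)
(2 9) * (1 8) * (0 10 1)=[10, 8, 9, 3, 4, 5, 6, 7, 0, 2, 1]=(0 10 1 8)(2 9)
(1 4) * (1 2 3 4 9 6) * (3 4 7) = [0, 9, 4, 7, 2, 5, 1, 3, 8, 6] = (1 9 6)(2 4)(3 7)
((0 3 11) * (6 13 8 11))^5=(0 11 8 13 6 3)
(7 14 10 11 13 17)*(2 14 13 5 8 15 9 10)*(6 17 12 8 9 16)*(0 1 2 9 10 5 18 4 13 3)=(0 1 2 14 9 5 10 11 18 4 13 12 8 15 16 6 17 7 3)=[1, 2, 14, 0, 13, 10, 17, 3, 15, 5, 11, 18, 8, 12, 9, 16, 6, 7, 4]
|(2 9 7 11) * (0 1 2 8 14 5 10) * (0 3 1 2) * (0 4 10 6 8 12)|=12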